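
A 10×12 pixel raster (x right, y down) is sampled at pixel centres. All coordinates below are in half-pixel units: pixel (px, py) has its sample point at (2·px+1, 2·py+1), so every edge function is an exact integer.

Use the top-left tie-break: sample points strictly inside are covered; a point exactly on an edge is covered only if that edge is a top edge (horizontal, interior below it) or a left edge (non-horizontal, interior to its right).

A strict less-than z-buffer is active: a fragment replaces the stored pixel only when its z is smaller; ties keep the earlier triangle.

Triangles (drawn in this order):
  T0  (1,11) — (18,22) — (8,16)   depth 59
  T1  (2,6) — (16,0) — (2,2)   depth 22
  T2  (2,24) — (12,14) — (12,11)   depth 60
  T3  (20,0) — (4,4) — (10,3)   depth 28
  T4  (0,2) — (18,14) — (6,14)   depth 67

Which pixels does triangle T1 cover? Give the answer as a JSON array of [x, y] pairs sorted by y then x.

T0:
  2·area = 8
  edge (1, 11)→(18, 22): d=(17,11) right/bottom  bias=-1
  edge (18, 22)→(8, 16): d=(-10,-6) top-left  bias=+0
  edge (8, 16)→(1, 11): d=(-7,-5) top-left  bias=+0
    (0,5)@(1, 11): e=[0,8,0] → ·  [on edge]
    (1,6)@(3, 13): e=[12,0,-4] → ·  [on edge]
    (3,7)@(7, 15): e=[2,4,2] → █
    (4,7)@(9, 15): e=[-20,16,12] → ·
    (3,8)@(7, 17): e=[36,-16,-12] → ·
    (6,9)@(13, 19): e=[4,0,4] → █  [on edge]
    (7,9)@(15, 19): e=[-18,12,14] → ·
    (6,10)@(13, 21): e=[38,-20,-10] → ·
    (7,10)@(15, 21): e=[16,-8,0] → ·  [on edge]
  covered (2 px):
    · · · · · · · · · ·
    · · · · · · · · · ·
    · · · · · · · · · ·
    · · · · · · · · · ·
    · · · · · · · · · ·
    · · · · · · · · · ·
    · · · · · · · · · ·
    · · · █ · · · · · ·
    · · · · · · · · · ·
    · · · · · · █ · · ·
    · · · · · · · · · ·
    · · · · · · · · · ·
T1:
  2·area = 56  (B↔C swapped to make it positive)
  edge (2, 6)→(2, 2): d=(0,-4) top-left  bias=+0
  edge (2, 2)→(16, 0): d=(14,-2) top-left  bias=+0
  edge (16, 0)→(2, 6): d=(-14,6) right/bottom  bias=-1
    (4,0)@(9, 1): e=[28,0,28] → █  [on edge]
    (5,0)@(11, 1): e=[36,4,16] → █
    (6,0)@(13, 1): e=[44,8,4] → █
    (7,0)@(15, 1): e=[52,12,-8] → ·
    (1,1)@(3, 3): e=[4,16,36] → █
    (2,1)@(5, 3): e=[12,20,24] → █
    (3,1)@(7, 3): e=[20,24,12] → █
    (4,1)@(9, 3): e=[28,28,0] → ·  [on edge]
    (5,1)@(11, 3): e=[36,32,-12] → ·
    (6,1)@(13, 3): e=[44,36,-24] → ·
    (1,2)@(3, 5): e=[4,44,8] → █
    (2,2)@(5, 5): e=[12,48,-4] → ·
  covered (7 px):
    · · · · █ █ █ · · ·
    · █ █ █ · · · · · ·
    · █ · · · · · · · ·
    · · · · · · · · · ·
    · · · · · · · · · ·
    · · · · · · · · · ·
    · · · · · · · · · ·
    · · · · · · · · · ·
    · · · · · · · · · ·
    · · · · · · · · · ·
    · · · · · · · · · ·
    · · · · · · · · · ·
T2:
  2·area = 30  (B↔C swapped to make it positive)
  edge (2, 24)→(12, 11): d=(10,-13) top-left  bias=+0
  edge (12, 11)→(12, 14): d=(0,3) right/bottom  bias=-1
  edge (12, 14)→(2, 24): d=(-10,10) right/bottom  bias=-1
    (9,3)@(19, 7): e=[51,-21,0] → ·  [on edge]
    (8,4)@(17, 9): e=[45,-15,0] → ·  [on edge]
    (7,5)@(15, 11): e=[39,-9,0] → ·  [on edge]
    (5,6)@(11, 13): e=[7,3,20] → █
    (6,6)@(13, 13): e=[33,-3,0] → ·  [on edge]
    (4,7)@(9, 15): e=[1,9,20] → █
    (5,7)@(11, 15): e=[27,3,0] → ·  [on edge]
    (4,8)@(9, 17): e=[21,9,0] → ·  [on edge]
    (3,9)@(7, 19): e=[15,15,0] → ·  [on edge]
    (2,10)@(5, 21): e=[9,21,0] → ·  [on edge]
    (1,11)@(3, 23): e=[3,27,0] → ·  [on edge]
  covered (2 px):
    · · · · · · · · · ·
    · · · · · · · · · ·
    · · · · · · · · · ·
    · · · · · · · · · ·
    · · · · · · · · · ·
    · · · · · · · · · ·
    · · · · · █ · · · ·
    · · · · █ · · · · ·
    · · · · · · · · · ·
    · · · · · · · · · ·
    · · · · · · · · · ·
    · · · · · · · · · ·
T3:
  2·area = 8  (B↔C swapped to make it positive)
  edge (20, 0)→(10, 3): d=(-10,3) right/bottom  bias=-1
  edge (10, 3)→(4, 4): d=(-6,1) right/bottom  bias=-1
  edge (4, 4)→(20, 0): d=(16,-4) top-left  bias=+0
    (4,1)@(9, 3): e=[3,1,4] → █
    (5,1)@(11, 3): e=[-3,-1,12] → ·
    (4,2)@(9, 5): e=[-17,-11,36] → ·
  covered (1 px):
    · · · · · · · · · ·
    · · · · █ · · · · ·
    · · · · · · · · · ·
    · · · · · · · · · ·
    · · · · · · · · · ·
    · · · · · · · · · ·
    · · · · · · · · · ·
    · · · · · · · · · ·
    · · · · · · · · · ·
    · · · · · · · · · ·
    · · · · · · · · · ·
    · · · · · · · · · ·
T4:
  2·area = 144
  edge (0, 2)→(18, 14): d=(18,12) right/bottom  bias=-1
  edge (18, 14)→(6, 14): d=(-12,0) right/bottom  bias=-1
  edge (6, 14)→(0, 2): d=(-6,-12) top-left  bias=+0
    (0,1)@(1, 3): e=[6,132,6] → █
    (1,1)@(3, 3): e=[-18,132,30] → ·
    (0,2)@(1, 5): e=[42,108,-6] → ·
    (1,2)@(3, 5): e=[18,108,18] → █
    (2,2)@(5, 5): e=[-6,108,42] → ·
    (1,3)@(3, 7): e=[54,84,6] → █
    (2,3)@(5, 7): e=[30,84,30] → █
    (3,3)@(7, 7): e=[6,84,54] → █
    (4,3)@(9, 7): e=[-18,84,78] → ·
    (1,4)@(3, 9): e=[90,60,-6] → ·
    (2,4)@(5, 9): e=[66,60,18] → █
    (4,4)@(9, 9): e=[18,60,66] → █
  covered (18 px):
    · · · · · · · · · ·
    █ · · · · · · · · ·
    · █ · · · · · · · ·
    · █ █ █ · · · · · ·
    · · █ █ █ · · · · ·
    · · █ █ █ █ █ · · ·
    · · · █ █ █ █ █ · ·
    · · · · · · · · · ·
    · · · · · · · · · ·
    · · · · · · · · · ·
    · · · · · · · · · ·
    · · · · · · · · · ·

Final: [[4,0],[5,0],[6,0],[1,1],[2,1],[3,1],[1,2]]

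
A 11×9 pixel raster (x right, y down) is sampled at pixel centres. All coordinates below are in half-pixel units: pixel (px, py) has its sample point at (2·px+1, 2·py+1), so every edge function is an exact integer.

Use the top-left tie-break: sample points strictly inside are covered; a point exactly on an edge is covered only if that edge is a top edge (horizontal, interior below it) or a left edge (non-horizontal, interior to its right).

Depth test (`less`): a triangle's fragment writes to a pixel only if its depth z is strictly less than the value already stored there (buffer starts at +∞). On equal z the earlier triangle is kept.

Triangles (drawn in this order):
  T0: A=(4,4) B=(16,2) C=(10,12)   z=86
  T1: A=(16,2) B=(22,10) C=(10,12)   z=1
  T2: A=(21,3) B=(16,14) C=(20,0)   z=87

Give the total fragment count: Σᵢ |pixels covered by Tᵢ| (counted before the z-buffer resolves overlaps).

T0:
  2·area = 108
  edge (4, 4)→(16, 2): d=(12,-2) top-left  bias=+0
  edge (16, 2)→(10, 12): d=(-6,10) right/bottom  bias=-1
  edge (10, 12)→(4, 4): d=(-6,-8) top-left  bias=+0
    (5,1)@(11, 3): e=[2,44,62] → █
    (6,1)@(13, 3): e=[6,24,78] → █
    (7,1)@(15, 3): e=[10,4,94] → █
    (8,1)@(17, 3): e=[14,-16,110] → ·
    (2,2)@(5, 5): e=[14,92,2] → █
    (3,2)@(7, 5): e=[18,72,18] → █
    (4,2)@(9, 5): e=[22,52,34] → █
    (7,2)@(15, 5): e=[34,-8,82] → ·
    (2,3)@(5, 7): e=[38,80,-10] → ·
    (3,3)@(7, 7): e=[42,60,6] → █
    (6,3)@(13, 7): e=[54,0,54] → ·  [on edge]
    (3,4)@(7, 9): e=[66,48,-6] → ·
    (3,8)@(7, 17): e=[162,0,-54] → ·  [on edge]
  covered (13 px):
    · · · · · · · · · · ·
    · · · · · █ █ █ · · ·
    · · █ █ █ █ █ · · · ·
    · · · █ █ █ · · · · ·
    · · · · █ █ · · · · ·
    · · · · · · · · · · ·
    · · · · · · · · · · ·
    · · · · · · · · · · ·
    · · · · · · · · · · ·
T1:
  2·area = 108
  edge (16, 2)→(22, 10): d=(6,8) right/bottom  bias=-1
  edge (22, 10)→(10, 12): d=(-12,2) right/bottom  bias=-1
  edge (10, 12)→(16, 2): d=(6,-10) top-left  bias=+0
    (7,2)@(15, 5): e=[26,74,8] → █
    (8,2)@(17, 5): e=[10,70,28] → █
    (9,2)@(19, 5): e=[-6,66,48] → ·
    (6,3)@(13, 7): e=[54,54,0] → █  [on edge]
    (9,3)@(19, 7): e=[6,42,60] → █
    (10,3)@(21, 7): e=[-10,38,80] → ·
    (6,4)@(13, 9): e=[66,30,12] → █
    (10,4)@(21, 9): e=[2,14,92] → █
    (5,5)@(11, 11): e=[94,10,4] → █
    (8,5)@(17, 11): e=[46,-2,64] → ·
    (9,5)@(19, 11): e=[30,-6,84] → ·
    (10,5)@(21, 11): e=[14,-10,104] → ·
    (3,8)@(7, 17): e=[162,-54,0] → ·  [on edge]
  covered (14 px):
    · · · · · · · · · · ·
    · · · · · · · · · · ·
    · · · · · · · █ █ · ·
    · · · · · · █ █ █ █ ·
    · · · · · · █ █ █ █ █
    · · · · · █ █ █ · · ·
    · · · · · · · · · · ·
    · · · · · · · · · · ·
    · · · · · · · · · · ·
T2:
  2·area = 26
  edge (21, 3)→(16, 14): d=(-5,11) right/bottom  bias=-1
  edge (16, 14)→(20, 0): d=(4,-14) top-left  bias=+0
  edge (20, 0)→(21, 3): d=(1,3) right/bottom  bias=-1
    (10,1)@(21, 3): e=[0,26,0] → ·  [on edge]
    (9,2)@(19, 5): e=[12,6,8] → █
    (10,2)@(21, 5): e=[-10,34,2] → ·
    (9,3)@(19, 7): e=[2,14,10] → █
    (10,3)@(21, 7): e=[-20,42,4] → ·
    (9,4)@(19, 9): e=[-8,22,12] → ·
    (8,5)@(17, 11): e=[4,2,20] → █
    (9,5)@(19, 11): e=[-18,30,14] → ·
    (8,6)@(17, 13): e=[-6,10,22] → ·
  covered (3 px):
    · · · · · · · · · · ·
    · · · · · · · · · · ·
    · · · · · · · · · █ ·
    · · · · · · · · · █ ·
    · · · · · · · · · · ·
    · · · · · · · · █ · ·
    · · · · · · · · · · ·
    · · · · · · · · · · ·
    · · · · · · · · · · ·

Final: 30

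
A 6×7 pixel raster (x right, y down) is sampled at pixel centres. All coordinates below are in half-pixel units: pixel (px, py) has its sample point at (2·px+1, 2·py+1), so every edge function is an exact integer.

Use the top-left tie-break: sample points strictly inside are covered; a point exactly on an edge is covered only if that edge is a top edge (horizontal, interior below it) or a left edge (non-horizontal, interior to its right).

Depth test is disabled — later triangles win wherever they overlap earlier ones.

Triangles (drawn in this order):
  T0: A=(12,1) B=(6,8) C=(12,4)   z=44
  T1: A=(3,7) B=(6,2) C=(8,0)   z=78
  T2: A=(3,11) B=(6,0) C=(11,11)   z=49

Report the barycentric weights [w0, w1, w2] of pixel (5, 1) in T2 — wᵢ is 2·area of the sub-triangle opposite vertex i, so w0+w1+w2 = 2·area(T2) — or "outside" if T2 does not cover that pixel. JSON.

T0:
  2·area = 18  (B↔C swapped to make it positive)
  edge (12, 1)→(12, 4): d=(0,3) right/bottom  bias=-1
  edge (12, 4)→(6, 8): d=(-6,4) right/bottom  bias=-1
  edge (6, 8)→(12, 1): d=(6,-7) top-left  bias=+0
    (5,1)@(11, 3): e=[3,10,5] → #
    (4,2)@(9, 5): e=[9,6,3] → #
    (5,2)@(11, 5): e=[3,-2,17] → ·
    (3,3)@(7, 7): e=[15,2,1] → #
    (4,3)@(9, 7): e=[9,-6,15] → ·
    (3,4)@(7, 9): e=[15,-10,13] → ·
  covered (3 px):
    · · · · · ·
    · · · · · #
    · · · · # ·
    · · · # · ·
    · · · · · ·
    · · · · · ·
    · · · · · ·
T1:
  2·area = 4
  edge (3, 7)→(6, 2): d=(3,-5) top-left  bias=+0
  edge (6, 2)→(8, 0): d=(2,-2) top-left  bias=+0
  edge (8, 0)→(3, 7): d=(-5,7) right/bottom  bias=-1
    (3,0)@(7, 1): e=[2,0,2] → #  [on edge]
    (4,0)@(9, 1): e=[12,4,-12] → ·
    (2,1)@(5, 3): e=[-2,0,6] → ·  [on edge]
    (3,1)@(7, 3): e=[8,4,-8] → ·
    (1,2)@(3, 5): e=[-6,0,10] → ·  [on edge]
    (0,3)@(1, 7): e=[-10,0,14] → ·  [on edge]
    (1,3)@(3, 7): e=[0,4,0] → ·  [on edge]
  covered (1 px):
    · · · # · ·
    · · · · · ·
    · · · · · ·
    · · · · · ·
    · · · · · ·
    · · · · · ·
    · · · · · ·
T2:
  2·area = 88
  edge (3, 11)→(6, 0): d=(3,-11) top-left  bias=+0
  edge (6, 0)→(11, 11): d=(5,11) right/bottom  bias=-1
  edge (11, 11)→(3, 11): d=(-8,0) right/bottom  bias=-1
    (3,1)@(7, 3): e=[20,4,64] → #
    (4,1)@(9, 3): e=[42,-18,64] → ·
    (2,2)@(5, 5): e=[4,36,48] → #
    (4,2)@(9, 5): e=[48,-8,48] → ·
    (2,3)@(5, 7): e=[10,46,32] → #
    (4,3)@(9, 7): e=[54,2,32] → #
    (5,3)@(11, 7): e=[76,-20,32] → ·
    (2,4)@(5, 9): e=[16,56,16] → #
    (5,4)@(11, 9): e=[82,-10,16] → ·
    (0,5)@(1, 11): e=[-22,110,0] → ·  [on edge]
    (1,5)@(3, 11): e=[0,88,0] → ·  [on edge]
    (2,5)@(5, 11): e=[22,66,0] → ·  [on edge]
    (3,5)@(7, 11): e=[44,44,0] → ·  [on edge]
    (4,5)@(9, 11): e=[66,22,0] → ·  [on edge]
    (5,5)@(11, 11): e=[88,0,0] → ·  [on edge]
  covered (9 px):
    · · · · · ·
    · · · # · ·
    · · # # · ·
    · · # # # ·
    · · # # # ·
    · · · · · ·
    · · · · · ·

Result: "outside"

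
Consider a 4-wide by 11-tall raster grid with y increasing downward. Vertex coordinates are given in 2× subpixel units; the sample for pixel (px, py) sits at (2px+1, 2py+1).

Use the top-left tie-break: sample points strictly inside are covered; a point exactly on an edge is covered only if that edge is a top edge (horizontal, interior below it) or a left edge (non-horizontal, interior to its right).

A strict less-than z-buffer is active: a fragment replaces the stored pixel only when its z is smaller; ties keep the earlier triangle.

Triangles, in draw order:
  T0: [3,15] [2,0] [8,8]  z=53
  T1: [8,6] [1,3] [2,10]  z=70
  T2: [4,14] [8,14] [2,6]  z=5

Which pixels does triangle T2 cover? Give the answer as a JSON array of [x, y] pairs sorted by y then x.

T0:
  2·area = 82
  edge (3, 15)→(2, 0): d=(-1,-15) top-left  bias=+0
  edge (2, 0)→(8, 8): d=(6,8) right/bottom  bias=-1
  edge (8, 8)→(3, 15): d=(-5,7) right/bottom  bias=-1
    (1,1)@(3, 3): e=[12,10,60] → X
    (2,1)@(5, 3): e=[42,-6,46] → .
    (1,2)@(3, 5): e=[10,22,50] → X
    (2,2)@(5, 5): e=[40,6,36] → X
    (3,2)@(7, 5): e=[70,-10,22] → .
    (1,3)@(3, 7): e=[8,34,40] → X
    (3,3)@(7, 7): e=[68,2,12] → X
    (1,4)@(3, 9): e=[6,46,30] → X
    (1,5)@(3, 11): e=[4,58,20] → X
    (3,5)@(7, 11): e=[64,26,-8] → .
    (1,6)@(3, 13): e=[2,70,10] → X
    (2,6)@(5, 13): e=[32,54,-4] → .
    (1,7)@(3, 15): e=[0,82,0] → .  [on edge]
  covered (12 px):
    . . . .
    . X . .
    . X X .
    . X X X
    . X X X
    . X X .
    . X . .
    . . . .
    . . . .
    . . . .
    . . . .
T1:
  2·area = 46  (B↔C swapped to make it positive)
  edge (8, 6)→(2, 10): d=(-6,4) right/bottom  bias=-1
  edge (2, 10)→(1, 3): d=(-1,-7) top-left  bias=+0
  edge (1, 3)→(8, 6): d=(7,3) right/bottom  bias=-1
    (0,1)@(1, 3): e=[46,0,0] → .  [on edge]
    (1,2)@(3, 5): e=[26,12,8] → X
    (2,2)@(5, 5): e=[18,26,2] → X
    (3,2)@(7, 5): e=[10,40,-4] → .
    (1,3)@(3, 7): e=[14,10,22] → X
    (3,3)@(7, 7): e=[-2,38,10] → .
    (1,4)@(3, 9): e=[2,8,36] → X
    (2,4)@(5, 9): e=[-6,22,30] → .
    (1,5)@(3, 11): e=[-10,6,50] → .
    (1,8)@(3, 17): e=[-46,0,92] → .  [on edge]
  covered (5 px):
    . . . .
    . . . .
    . X X .
    . X X .
    . X . .
    . . . .
    . . . .
    . . . .
    . . . .
    . . . .
    . . . .
T2:
  2·area = 32  (B↔C swapped to make it positive)
  edge (4, 14)→(2, 6): d=(-2,-8) top-left  bias=+0
  edge (2, 6)→(8, 14): d=(6,8) right/bottom  bias=-1
  edge (8, 14)→(4, 14): d=(-4,0) right/bottom  bias=-1
    (1,4)@(3, 9): e=[2,10,20] → X
    (2,4)@(5, 9): e=[18,-6,20] → .
    (1,5)@(3, 11): e=[-2,22,12] → .
    (2,5)@(5, 11): e=[14,6,12] → X
    (3,5)@(7, 11): e=[30,-10,12] → .
    (2,6)@(5, 13): e=[10,18,4] → X
    (3,6)@(7, 13): e=[26,2,4] → X
    (2,7)@(5, 15): e=[6,30,-4] → .
    (3,7)@(7, 15): e=[22,14,-4] → .
  covered (4 px):
    . . . .
    . . . .
    . . . .
    . . . .
    . X . .
    . . X .
    . . X X
    . . . .
    . . . .
    . . . .
    . . . .

Result: [[1,4],[2,5],[2,6],[3,6]]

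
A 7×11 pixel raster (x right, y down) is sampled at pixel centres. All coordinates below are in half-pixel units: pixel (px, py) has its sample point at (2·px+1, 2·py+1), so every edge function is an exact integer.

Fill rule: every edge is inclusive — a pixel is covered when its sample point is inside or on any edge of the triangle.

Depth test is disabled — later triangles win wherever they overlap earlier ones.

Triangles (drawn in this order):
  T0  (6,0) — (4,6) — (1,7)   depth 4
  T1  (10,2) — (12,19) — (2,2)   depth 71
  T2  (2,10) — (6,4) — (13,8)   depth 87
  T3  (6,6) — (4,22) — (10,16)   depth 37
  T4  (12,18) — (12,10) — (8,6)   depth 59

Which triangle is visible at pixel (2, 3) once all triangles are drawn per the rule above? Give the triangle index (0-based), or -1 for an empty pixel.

T0:
  2·area = 16
  edge (6, 0)→(4, 6): d=(-2,6) inclusive
  edge (4, 6)→(1, 7): d=(-3,1) inclusive
  edge (1, 7)→(6, 0): d=(5,-7) inclusive
    (2,1)@(5, 3): e=[0,8,8] → X  [on edge]
    (3,1)@(7, 3): e=[-12,6,22] → .
    (6,1)@(13, 3): e=[-48,0,64] → .  [on edge]
    (1,2)@(3, 5): e=[8,4,4] → X
    (2,2)@(5, 5): e=[-4,2,18] → .
    (3,2)@(7, 5): e=[-16,0,32] → .  [on edge]
    (0,3)@(1, 7): e=[16,0,0] → X  [on edge]
    (1,3)@(3, 7): e=[4,-2,14] → .
    (0,4)@(1, 9): e=[12,-6,10] → .
    (1,4)@(3, 9): e=[0,-8,24] → .  [on edge]
    (0,7)@(1, 15): e=[0,-24,40] → .  [on edge]
  covered (3 px):
    . . . . . . .
    . . X . . . .
    . X . . . . .
    X . . . . . .
    . . . . . . .
    . . . . . . .
    . . . . . . .
    . . . . . . .
    . . . . . . .
    . . . . . . .
    . . . . . . .
T1:
  2·area = 136
  edge (10, 2)→(12, 19): d=(2,17) inclusive
  edge (12, 19)→(2, 2): d=(-10,-17) inclusive
  edge (2, 2)→(10, 2): d=(8,0) inclusive
    (1,1)@(3, 3): e=[121,7,8] → X
    (2,1)@(5, 3): e=[87,41,8] → X
    (3,1)@(7, 3): e=[53,75,8] → X
    (4,1)@(9, 3): e=[19,109,8] → X
    (5,1)@(11, 3): e=[-15,143,8] → .
    (1,2)@(3, 5): e=[125,-13,24] → .
    (2,2)@(5, 5): e=[91,21,24] → X
    (5,2)@(11, 5): e=[-11,123,24] → .
    (2,3)@(5, 7): e=[95,1,40] → X
    (5,3)@(11, 7): e=[-7,103,40] → .
    (2,4)@(5, 9): e=[99,-19,56] → .
    (3,4)@(7, 9): e=[65,15,56] → X
  covered (18 px):
    . . . . . . .
    . X X X X . .
    . . X X X . .
    . . X X X . .
    . . . X X . .
    . . . . X X .
    . . . . X X .
    . . . . . X .
    . . . . . X .
    . . . . . . .
    . . . . . . .
T2:
  2·area = 58
  edge (2, 10)→(6, 4): d=(4,-6) inclusive
  edge (6, 4)→(13, 8): d=(7,4) inclusive
  edge (13, 8)→(2, 10): d=(-11,2) inclusive
    (3,2)@(7, 5): e=[10,3,45] → X
    (4,2)@(9, 5): e=[22,-5,41] → .
    (2,3)@(5, 7): e=[6,25,27] → X
    (4,3)@(9, 7): e=[30,9,19] → X
    (5,3)@(11, 7): e=[42,1,15] → X
    (6,3)@(13, 7): e=[54,-7,11] → .
    (1,4)@(3, 9): e=[2,47,9] → X
    (4,4)@(9, 9): e=[38,23,-3] → .
    (5,4)@(11, 9): e=[50,15,-7] → .
    (1,5)@(3, 11): e=[10,61,-13] → .
    (2,5)@(5, 11): e=[22,53,-17] → .
    (3,5)@(7, 11): e=[34,45,-21] → .
  covered (8 px):
    . . . . . . .
    . . . . . . .
    . . . X . . .
    . . X X X X .
    . X X X . . .
    . . . . . . .
    . . . . . . .
    . . . . . . .
    . . . . . . .
    . . . . . . .
    . . . . . . .
T3:
  2·area = 84  (B↔C swapped to make it positive)
  edge (6, 6)→(10, 16): d=(4,10) inclusive
  edge (10, 16)→(4, 22): d=(-6,6) inclusive
  edge (4, 22)→(6, 6): d=(2,-16) inclusive
    (3,4)@(7, 9): e=[2,60,22] → X
    (4,4)@(9, 9): e=[-18,48,54] → .
    (3,5)@(7, 11): e=[10,48,26] → X
    (4,5)@(9, 11): e=[-10,36,58] → .
    (3,6)@(7, 13): e=[18,36,30] → X
    (4,6)@(9, 13): e=[-2,24,62] → .
    (6,6)@(13, 13): e=[-42,0,126] → .  [on edge]
    (2,7)@(5, 15): e=[46,36,2] → X
    (4,7)@(9, 15): e=[6,12,66] → X
    (5,7)@(11, 15): e=[-14,0,98] → .  [on edge]
    (2,8)@(5, 17): e=[54,24,6] → X
    (4,8)@(9, 17): e=[14,0,70] → X  [on edge]
    (3,9)@(7, 19): e=[42,0,42] → X  [on edge]
    (2,10)@(5, 21): e=[70,0,14] → X  [on edge]
  covered (12 px):
    . . . . . . .
    . . . . . . .
    . . . . . . .
    . . . . . . .
    . . . X . . .
    . . . X . . .
    . . . X . . .
    . . X X X . .
    . . X X X . .
    . . X X . . .
    . . X . . . .
T4:
  2·area = 32  (B↔C swapped to make it positive)
  edge (12, 18)→(8, 6): d=(-4,-12) inclusive
  edge (8, 6)→(12, 10): d=(4,4) inclusive
  edge (12, 10)→(12, 18): d=(0,8) inclusive
    (1,0)@(3, 1): e=[-40,0,72] → .  [on edge]
    (2,1)@(5, 3): e=[-24,0,56] → .  [on edge]
    (3,1)@(7, 3): e=[0,-8,40] → .  [on edge]
    (3,2)@(7, 5): e=[-8,0,40] → .  [on edge]
    (4,3)@(9, 7): e=[8,0,24] → X  [on edge]
    (5,3)@(11, 7): e=[32,-8,8] → .
    (4,4)@(9, 9): e=[0,8,24] → X  [on edge]
    (5,4)@(11, 9): e=[24,0,8] → X  [on edge]
    (6,4)@(13, 9): e=[48,-8,-8] → .
    (4,5)@(9, 11): e=[-8,16,24] → .
    (5,5)@(11, 11): e=[16,8,8] → X
    (6,5)@(13, 11): e=[40,0,-8] → .  [on edge]
    (5,7)@(11, 15): e=[0,24,8] → X  [on edge]
    (6,10)@(13, 21): e=[0,40,-8] → .  [on edge]
  covered (6 px):
    . . . . . . .
    . . . . . . .
    . . . . . . .
    . . . . X . .
    . . . . X X .
    . . . . . X .
    . . . . . X .
    . . . . . X .
    . . . . . . .
    . . . . . . .
    . . . . . . .

Z-buffer (winner per pixel, '.' = empty):
  . . . . . . .
  . 1 1 1 1 . .
  . 0 1 2 1 . .
  0 . 2 2 4 2 .
  . 2 2 3 4 4 .
  . . . 3 1 4 .
  . . . 3 1 4 .
  . . 3 3 3 4 .
  . . 3 3 3 1 .
  . . 3 3 . . .
  . . 3 . . . .

Answer: 2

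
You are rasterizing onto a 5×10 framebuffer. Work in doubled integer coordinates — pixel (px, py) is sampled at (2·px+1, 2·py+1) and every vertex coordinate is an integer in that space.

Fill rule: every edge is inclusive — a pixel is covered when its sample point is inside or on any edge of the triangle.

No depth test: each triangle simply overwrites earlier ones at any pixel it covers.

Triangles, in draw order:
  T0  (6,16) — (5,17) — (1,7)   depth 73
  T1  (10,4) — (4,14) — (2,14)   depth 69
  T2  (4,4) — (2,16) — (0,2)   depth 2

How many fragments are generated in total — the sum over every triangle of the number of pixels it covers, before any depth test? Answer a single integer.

T0:
  2·area = 14
  edge (6, 16)→(5, 17): d=(-1,1) inclusive
  edge (5, 17)→(1, 7): d=(-4,-10) inclusive
  edge (1, 7)→(6, 16): d=(5,9) inclusive
    (0,3)@(1, 7): e=[14,0,0] → X  [on edge]
    (1,3)@(3, 7): e=[12,20,-18] → .
    (0,4)@(1, 9): e=[12,-8,10] → .
    (1,5)@(3, 11): e=[8,4,2] → X
    (2,5)@(5, 11): e=[6,24,-16] → .
    (1,6)@(3, 13): e=[6,-4,12] → .
    (4,6)@(9, 13): e=[0,56,-42] → .  [on edge]
    (2,7)@(5, 15): e=[2,8,4] → X
    (3,7)@(7, 15): e=[0,28,-14] → .  [on edge]
    (2,8)@(5, 17): e=[0,0,14] → X  [on edge]
    (3,8)@(7, 17): e=[-2,20,-4] → .
    (1,9)@(3, 19): e=[0,-28,42] → .  [on edge]
  covered (4 px):
    . . . . .
    . . . . .
    . . . . .
    X . . . .
    . . . . .
    . X . . .
    . . . . .
    . . X . .
    . . X . .
    . . . . .
T1:
  2·area = 20
  edge (10, 4)→(4, 14): d=(-6,10) inclusive
  edge (4, 14)→(2, 14): d=(-2,0) inclusive
  edge (2, 14)→(10, 4): d=(8,-10) inclusive
    (3,4)@(7, 9): e=[0,10,10] → X  [on edge]
    (4,4)@(9, 9): e=[-20,10,30] → .
    (2,5)@(5, 11): e=[8,6,6] → X
    (3,5)@(7, 11): e=[-12,6,26] → .
    (1,6)@(3, 13): e=[16,2,2] → X
    (2,6)@(5, 13): e=[-4,2,22] → .
    (1,7)@(3, 15): e=[4,-2,18] → .
    (0,9)@(1, 19): e=[0,-10,30] → .  [on edge]
  covered (3 px):
    . . . . .
    . . . . .
    . . . . .
    . . . . .
    . . . X .
    . . X . .
    . X . . .
    . . . . .
    . . . . .
    . . . . .
T2:
  2·area = 52
  edge (4, 4)→(2, 16): d=(-2,12) inclusive
  edge (2, 16)→(0, 2): d=(-2,-14) inclusive
  edge (0, 2)→(4, 4): d=(4,2) inclusive
    (0,1)@(1, 3): e=[38,12,2] → X
    (1,1)@(3, 3): e=[14,40,-2] → .
    (0,2)@(1, 5): e=[34,8,10] → X
    (1,2)@(3, 5): e=[10,36,6] → X
    (2,2)@(5, 5): e=[-14,64,2] → .
    (0,3)@(1, 7): e=[30,4,18] → X
    (2,3)@(5, 7): e=[-18,60,10] → .
    (0,4)@(1, 9): e=[26,0,26] → X  [on edge]
    (2,4)@(5, 9): e=[-22,56,18] → .
    (0,5)@(1, 11): e=[22,-4,34] → .
    (1,5)@(3, 11): e=[-2,24,30] → .
  covered (7 px):
    . . . . .
    X . . . .
    X X . . .
    X X . . .
    X X . . .
    . . . . .
    . . . . .
    . . . . .
    . . . . .
    . . . . .

Result: 14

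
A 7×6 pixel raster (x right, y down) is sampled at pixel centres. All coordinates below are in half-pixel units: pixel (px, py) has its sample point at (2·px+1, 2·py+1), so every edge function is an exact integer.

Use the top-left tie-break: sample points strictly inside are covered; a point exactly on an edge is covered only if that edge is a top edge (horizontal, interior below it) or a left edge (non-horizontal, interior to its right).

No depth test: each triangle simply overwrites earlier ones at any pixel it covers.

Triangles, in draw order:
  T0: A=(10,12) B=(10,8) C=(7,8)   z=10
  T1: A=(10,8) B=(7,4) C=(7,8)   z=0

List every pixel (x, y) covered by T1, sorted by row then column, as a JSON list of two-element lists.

T0:
  2·area = 12  (B↔C swapped to make it positive)
  edge (10, 12)→(7, 8): d=(-3,-4) top-left  bias=+0
  edge (7, 8)→(10, 8): d=(3,0) top-left  bias=+0
  edge (10, 8)→(10, 12): d=(0,4) right/bottom  bias=-1
    (4,4)@(9, 9): e=[5,3,4] → X
    (5,4)@(11, 9): e=[13,3,-4] → .
    (4,5)@(9, 11): e=[-1,9,4] → .
  covered (1 px):
    . . . . . . .
    . . . . . . .
    . . . . . . .
    . . . . . . .
    . . . . X . .
    . . . . . . .
T1:
  2·area = 12  (B↔C swapped to make it positive)
  edge (10, 8)→(7, 8): d=(-3,0) right/bottom  bias=-1
  edge (7, 8)→(7, 4): d=(0,-4) top-left  bias=+0
  edge (7, 4)→(10, 8): d=(3,4) right/bottom  bias=-1
    (3,0)@(7, 1): e=[21,0,-9] → .  [on edge]
    (3,1)@(7, 3): e=[15,0,-3] → .  [on edge]
    (3,2)@(7, 5): e=[9,0,3] → X  [on edge]
    (4,2)@(9, 5): e=[9,8,-5] → .
    (3,3)@(7, 7): e=[3,0,9] → X  [on edge]
    (4,3)@(9, 7): e=[3,8,1] → X
    (5,3)@(11, 7): e=[3,16,-7] → .
    (3,4)@(7, 9): e=[-3,0,15] → .  [on edge]
    (4,4)@(9, 9): e=[-3,8,7] → .
    (3,5)@(7, 11): e=[-9,0,21] → .  [on edge]
  covered (3 px):
    . . . . . . .
    . . . . . . .
    . . . X . . .
    . . . X X . .
    . . . . . . .
    . . . . . . .

Result: [[3,2],[3,3],[4,3]]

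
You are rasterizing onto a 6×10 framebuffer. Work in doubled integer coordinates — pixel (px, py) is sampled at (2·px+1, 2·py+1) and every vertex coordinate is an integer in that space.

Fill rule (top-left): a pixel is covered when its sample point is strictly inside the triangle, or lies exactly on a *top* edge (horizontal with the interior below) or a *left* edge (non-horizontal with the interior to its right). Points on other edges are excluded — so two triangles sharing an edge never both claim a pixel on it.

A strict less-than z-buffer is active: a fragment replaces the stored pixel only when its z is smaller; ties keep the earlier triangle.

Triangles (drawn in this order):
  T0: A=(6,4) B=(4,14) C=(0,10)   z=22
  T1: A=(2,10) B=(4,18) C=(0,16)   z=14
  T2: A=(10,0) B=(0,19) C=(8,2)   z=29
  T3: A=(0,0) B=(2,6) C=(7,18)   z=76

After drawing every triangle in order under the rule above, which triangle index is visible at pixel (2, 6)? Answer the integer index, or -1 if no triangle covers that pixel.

T0:
  2·area = 48
  edge (6, 4)→(4, 14): d=(-2,10) right/bottom  bias=-1
  edge (4, 14)→(0, 10): d=(-4,-4) top-left  bias=+0
  edge (0, 10)→(6, 4): d=(6,-6) top-left  bias=+0
    (4,0)@(9, 1): e=[-24,72,0] → .  [on edge]
    (3,1)@(7, 3): e=[-8,56,0] → .  [on edge]
    (2,2)@(5, 5): e=[8,40,0] → X  [on edge]
    (3,2)@(7, 5): e=[-12,48,12] → .
    (1,3)@(3, 7): e=[24,24,0] → X  [on edge]
    (3,3)@(7, 7): e=[-16,40,24] → .
    (0,4)@(1, 9): e=[40,8,0] → X  [on edge]
    (2,4)@(5, 9): e=[0,24,24] → .  [on edge]
    (0,5)@(1, 11): e=[36,0,12] → X  [on edge]
    (2,5)@(5, 11): e=[-4,16,36] → .
    (0,6)@(1, 13): e=[32,-8,24] → .
    (1,6)@(3, 13): e=[12,0,36] → X  [on edge]
    (2,7)@(5, 15): e=[-12,0,60] → .  [on edge]
    (3,8)@(7, 17): e=[-36,0,84] → .  [on edge]
    (1,9)@(3, 19): e=[0,-24,72] → .  [on edge]
    (4,9)@(9, 19): e=[-60,0,108] → .  [on edge]
  covered (8 px):
    . . . . . .
    . . . . . .
    . . X . . .
    . X X . . .
    X X . . . .
    X X . . . .
    . X . . . .
    . . . . . .
    . . . . . .
    . . . . . .
T1:
  2·area = 28
  edge (2, 10)→(4, 18): d=(2,8) right/bottom  bias=-1
  edge (4, 18)→(0, 16): d=(-4,-2) top-left  bias=+0
  edge (0, 16)→(2, 10): d=(2,-6) top-left  bias=+0
    (2,0)@(5, 1): e=[-42,70,0] → .  [on edge]
    (1,3)@(3, 7): e=[-14,42,0] → .  [on edge]
    (0,6)@(1, 13): e=[14,14,0] → X  [on edge]
    (1,6)@(3, 13): e=[-2,18,12] → .
    (0,7)@(1, 15): e=[18,6,4] → X
    (1,7)@(3, 15): e=[2,10,16] → X
    (2,7)@(5, 15): e=[-14,14,28] → .
    (0,8)@(1, 17): e=[22,-2,8] → .
    (1,8)@(3, 17): e=[6,2,20] → X
    (2,8)@(5, 17): e=[-10,6,32] → .
    (1,9)@(3, 19): e=[10,-6,24] → .
  covered (4 px):
    . . . . . .
    . . . . . .
    . . . . . .
    . . . . . .
    . . . . . .
    . . . . . .
    X . . . . .
    X X . . . .
    . X . . . .
    . . . . . .
T2:
  2·area = 18
  edge (10, 0)→(0, 19): d=(-10,19) right/bottom  bias=-1
  edge (0, 19)→(8, 2): d=(8,-17) top-left  bias=+0
  edge (8, 2)→(10, 0): d=(2,-2) top-left  bias=+0
    (4,0)@(9, 1): e=[9,9,0] → X  [on edge]
    (5,0)@(11, 1): e=[-29,43,4] → .
    (3,1)@(7, 3): e=[27,-9,0] → .  [on edge]
    (4,1)@(9, 3): e=[-11,25,4] → .
    (2,2)@(5, 5): e=[45,-27,0] → .  [on edge]
    (3,2)@(7, 5): e=[7,7,4] → X
    (4,2)@(9, 5): e=[-31,41,8] → .
    (1,3)@(3, 7): e=[63,-45,0] → .  [on edge]
    (3,3)@(7, 7): e=[-13,23,8] → .
    (0,4)@(1, 9): e=[81,-63,0] → .  [on edge]
    (2,4)@(5, 9): e=[5,5,8] → X
    (3,4)@(7, 9): e=[-33,39,12] → .
  covered (5 px):
    . . . . X .
    . . . . . .
    . . . X . .
    . . . . . .
    . . X . . .
    . . . . . .
    . X . . . .
    . . . . . .
    X . . . . .
    . . . . . .
T3:
  2·area = 6  (B↔C swapped to make it positive)
  edge (0, 0)→(7, 18): d=(7,18) right/bottom  bias=-1
  edge (7, 18)→(2, 6): d=(-5,-12) top-left  bias=+0
  edge (2, 6)→(0, 0): d=(-2,-6) top-left  bias=+0
    (0,1)@(1, 3): e=[3,3,0] → X  [on edge]
    (1,1)@(3, 3): e=[-33,27,12] → .
    (0,2)@(1, 5): e=[17,-7,-4] → .
    (1,4)@(3, 9): e=[9,-3,0] → .  [on edge]
    (2,6)@(5, 13): e=[1,1,4] → X
    (3,6)@(7, 13): e=[-35,25,16] → .
    (2,7)@(5, 15): e=[15,-9,0] → .  [on edge]
  covered (2 px):
    . . . . . .
    X . . . . .
    . . . . . .
    . . . . . .
    . . . . . .
    . . . . . .
    . . X . . .
    . . . . . .
    . . . . . .
    . . . . . .

Z-buffer (winner per pixel, '.' = empty):
  . . . . 2 .
  3 . . . . .
  . . 0 2 . .
  . 0 0 . . .
  0 0 2 . . .
  0 0 . . . .
  1 0 3 . . .
  1 1 . . . .
  2 1 . . . .
  . . . . . .

Final: 3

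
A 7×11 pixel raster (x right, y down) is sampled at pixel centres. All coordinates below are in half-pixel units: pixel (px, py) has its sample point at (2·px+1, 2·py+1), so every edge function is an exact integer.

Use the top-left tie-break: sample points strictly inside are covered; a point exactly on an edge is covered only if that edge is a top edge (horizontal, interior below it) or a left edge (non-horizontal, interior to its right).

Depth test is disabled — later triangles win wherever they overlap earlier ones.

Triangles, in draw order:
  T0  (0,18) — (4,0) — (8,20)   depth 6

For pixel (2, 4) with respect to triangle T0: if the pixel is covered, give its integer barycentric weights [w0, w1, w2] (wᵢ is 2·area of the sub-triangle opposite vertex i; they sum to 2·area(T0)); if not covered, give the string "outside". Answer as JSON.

T0:
  2·area = 152
  edge (0, 18)→(4, 0): d=(4,-18) top-left  bias=+0
  edge (4, 0)→(8, 20): d=(4,20) right/bottom  bias=-1
  edge (8, 20)→(0, 18): d=(-8,-2) top-left  bias=+0
    (1,2)@(3, 5): e=[2,40,110] → #
    (2,2)@(5, 5): e=[38,0,114] → ·  [on edge]
    (1,3)@(3, 7): e=[10,48,94] → #
    (2,3)@(5, 7): e=[46,8,98] → #
    (3,3)@(7, 7): e=[82,-32,102] → ·
    (1,4)@(3, 9): e=[18,56,78] → #
    (3,4)@(7, 9): e=[90,-24,86] → ·
    (1,5)@(3, 11): e=[26,64,62] → #
    (3,5)@(7, 11): e=[98,-16,70] → ·
    (1,6)@(3, 13): e=[34,72,46] → #
    (3,6)@(7, 13): e=[106,-8,54] → ·
    (0,7)@(1, 15): e=[6,120,26] → #
    (3,7)@(7, 15): e=[114,0,38] → ·  [on edge]
  covered (18 px):
    · · · · · · ·
    · · · · · · ·
    · # · · · · ·
    · # # · · · ·
    · # # · · · ·
    · # # · · · ·
    · # # · · · ·
    # # # · · · ·
    # # # # · · ·
    · · # # · · ·
    · · · · · · ·

Final: [16,82,54]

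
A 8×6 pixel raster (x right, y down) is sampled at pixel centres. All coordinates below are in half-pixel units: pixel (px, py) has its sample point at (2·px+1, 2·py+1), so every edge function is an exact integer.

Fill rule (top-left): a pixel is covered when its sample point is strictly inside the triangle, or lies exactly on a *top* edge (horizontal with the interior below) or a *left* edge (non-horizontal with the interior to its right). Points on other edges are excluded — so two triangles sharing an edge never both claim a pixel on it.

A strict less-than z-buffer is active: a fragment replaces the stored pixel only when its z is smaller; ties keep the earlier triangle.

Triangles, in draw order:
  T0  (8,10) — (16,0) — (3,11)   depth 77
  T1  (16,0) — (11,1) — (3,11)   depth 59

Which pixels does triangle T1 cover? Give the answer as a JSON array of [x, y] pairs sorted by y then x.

T0:
  2·area = 42  (B↔C swapped to make it positive)
  edge (8, 10)→(3, 11): d=(-5,1) right/bottom  bias=-1
  edge (3, 11)→(16, 0): d=(13,-11) top-left  bias=+0
  edge (16, 0)→(8, 10): d=(-8,10) right/bottom  bias=-1
    (7,0)@(15, 1): e=[38,2,2] → X
    (6,1)@(13, 3): e=[30,6,6] → X
    (7,1)@(15, 3): e=[28,28,-14] → .
    (5,2)@(11, 5): e=[22,10,10] → X
    (6,2)@(13, 5): e=[20,32,-10] → .
    (4,3)@(9, 7): e=[14,14,14] → X
    (5,3)@(11, 7): e=[12,36,-6] → .
    (3,4)@(7, 9): e=[6,18,18] → X
    (4,4)@(9, 9): e=[4,40,-2] → .
    (6,4)@(13, 9): e=[0,84,-42] → .  [on edge]
    (1,5)@(3, 11): e=[0,0,42] → .  [on edge]
    (3,5)@(7, 11): e=[-4,44,2] → .
  covered (5 px):
    . . . . . . . X
    . . . . . . X .
    . . . . . X . .
    . . . . X . . .
    . . . X . . . .
    . . . . . . . .
T1:
  2·area = 42  (B↔C swapped to make it positive)
  edge (16, 0)→(3, 11): d=(-13,11) right/bottom  bias=-1
  edge (3, 11)→(11, 1): d=(8,-10) top-left  bias=+0
  edge (11, 1)→(16, 0): d=(5,-1) top-left  bias=+0
    (5,0)@(11, 1): e=[42,0,0] → X  [on edge]
    (6,0)@(13, 1): e=[20,20,2] → X
    (7,0)@(15, 1): e=[-2,40,4] → .
    (0,1)@(1, 3): e=[126,-84,0] → .  [on edge]
    (5,1)@(11, 3): e=[16,16,10] → X
    (6,1)@(13, 3): e=[-6,36,12] → .
    (4,2)@(9, 5): e=[12,12,18] → X
    (5,2)@(11, 5): e=[-10,32,20] → .
    (3,3)@(7, 7): e=[8,8,26] → X
    (4,3)@(9, 7): e=[-14,28,28] → .
    (2,4)@(5, 9): e=[4,4,34] → X
    (3,4)@(7, 9): e=[-18,24,36] → .
    (1,5)@(3, 11): e=[0,0,42] → .  [on edge]
  covered (6 px):
    . . . . . X X .
    . . . . . X . .
    . . . . X . . .
    . . . X . . . .
    . . X . . . . .
    . . . . . . . .

Result: [[5,0],[6,0],[5,1],[4,2],[3,3],[2,4]]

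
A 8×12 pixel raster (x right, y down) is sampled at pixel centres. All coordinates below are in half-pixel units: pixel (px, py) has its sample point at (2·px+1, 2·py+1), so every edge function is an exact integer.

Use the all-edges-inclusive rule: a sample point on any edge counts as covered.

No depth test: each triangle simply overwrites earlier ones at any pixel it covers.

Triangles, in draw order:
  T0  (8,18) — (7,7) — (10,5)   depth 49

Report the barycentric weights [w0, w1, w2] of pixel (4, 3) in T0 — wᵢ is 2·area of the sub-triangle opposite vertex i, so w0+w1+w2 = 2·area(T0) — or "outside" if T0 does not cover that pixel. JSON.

T0:
  2·area = 35
  edge (8, 18)→(7, 7): d=(-1,-11) inclusive
  edge (7, 7)→(10, 5): d=(3,-2) inclusive
  edge (10, 5)→(8, 18): d=(-2,13) inclusive
    (6,1)@(13, 3): e=[70,0,-35] → ·  [on edge]
    (3,3)@(7, 7): e=[0,0,35] → █  [on edge]
    (4,3)@(9, 7): e=[22,4,9] → █
    (5,3)@(11, 7): e=[44,8,-17] → ·
    (3,4)@(7, 9): e=[-2,6,31] → ·
    (4,4)@(9, 9): e=[20,10,5] → █
    (5,4)@(11, 9): e=[42,14,-21] → ·
    (0,5)@(1, 11): e=[-70,0,105] → ·  [on edge]
    (4,5)@(9, 11): e=[18,16,1] → █
    (5,5)@(11, 11): e=[40,20,-25] → ·
    (4,6)@(9, 13): e=[16,22,-3] → ·
  covered (4 px):
    · · · · · · · ·
    · · · · · · · ·
    · · · · · · · ·
    · · · █ █ · · ·
    · · · · █ · · ·
    · · · · █ · · ·
    · · · · · · · ·
    · · · · · · · ·
    · · · · · · · ·
    · · · · · · · ·
    · · · · · · · ·
    · · · · · · · ·

Final: [4,9,22]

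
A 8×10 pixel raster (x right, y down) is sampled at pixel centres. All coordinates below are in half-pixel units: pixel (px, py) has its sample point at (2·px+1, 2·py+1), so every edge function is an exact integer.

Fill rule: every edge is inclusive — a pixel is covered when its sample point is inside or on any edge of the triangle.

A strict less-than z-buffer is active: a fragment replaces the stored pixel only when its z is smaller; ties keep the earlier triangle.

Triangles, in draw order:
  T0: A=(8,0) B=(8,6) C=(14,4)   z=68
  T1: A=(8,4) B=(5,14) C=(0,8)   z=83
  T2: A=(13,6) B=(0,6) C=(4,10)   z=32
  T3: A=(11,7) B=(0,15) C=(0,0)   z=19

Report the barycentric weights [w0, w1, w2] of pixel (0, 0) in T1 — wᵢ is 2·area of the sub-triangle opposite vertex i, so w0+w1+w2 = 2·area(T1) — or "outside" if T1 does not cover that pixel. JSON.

T0:
  2·area = 36  (B↔C swapped to make it positive)
  edge (8, 0)→(14, 4): d=(6,4) inclusive
  edge (14, 4)→(8, 6): d=(-6,2) inclusive
  edge (8, 6)→(8, 0): d=(0,-6) inclusive
    (4,0)@(9, 1): e=[2,28,6] → #
    (5,0)@(11, 1): e=[-6,24,18] → ·
    (4,1)@(9, 3): e=[14,16,6] → #
    (5,1)@(11, 3): e=[6,12,18] → #
    (6,1)@(13, 3): e=[-2,8,30] → ·
    (4,2)@(9, 5): e=[26,4,6] → #
    (5,2)@(11, 5): e=[18,0,18] → #  [on edge]
    (6,2)@(13, 5): e=[10,-4,30] → ·
    (2,3)@(5, 7): e=[54,0,-18] → ·  [on edge]
    (4,3)@(9, 7): e=[38,-8,6] → ·
    (5,3)@(11, 7): e=[30,-12,18] → ·
  covered (5 px):
    · · · · # · · ·
    · · · · # # · ·
    · · · · # # · ·
    · · · · · · · ·
    · · · · · · · ·
    · · · · · · · ·
    · · · · · · · ·
    · · · · · · · ·
    · · · · · · · ·
    · · · · · · · ·
T1:
  2·area = 68
  edge (8, 4)→(5, 14): d=(-3,10) inclusive
  edge (5, 14)→(0, 8): d=(-5,-6) inclusive
  edge (0, 8)→(8, 4): d=(8,-4) inclusive
    (3,2)@(7, 5): e=[7,57,4] → #
    (4,2)@(9, 5): e=[-13,69,12] → ·
    (1,3)@(3, 7): e=[41,23,4] → #
    (2,3)@(5, 7): e=[21,35,12] → #
    (4,3)@(9, 7): e=[-19,59,28] → ·
    (0,4)@(1, 9): e=[55,1,12] → #
    (3,4)@(7, 9): e=[-5,37,36] → ·
    (0,5)@(1, 11): e=[49,-9,28] → ·
    (1,5)@(3, 11): e=[29,3,36] → #
    (3,5)@(7, 11): e=[-11,27,52] → ·
    (1,6)@(3, 13): e=[23,-7,52] → ·
    (2,6)@(5, 13): e=[3,5,60] → #
  covered (10 px):
    · · · · · · · ·
    · · · · · · · ·
    · · · # · · · ·
    · # # # · · · ·
    # # # · · · · ·
    · # # · · · · ·
    · · # · · · · ·
    · · · · · · · ·
    · · · · · · · ·
    · · · · · · · ·
T2:
  2·area = 52  (B↔C swapped to make it positive)
  edge (13, 6)→(4, 10): d=(-9,4) inclusive
  edge (4, 10)→(0, 6): d=(-4,-4) inclusive
  edge (0, 6)→(13, 6): d=(13,0) inclusive
    (0,3)@(1, 7): e=[39,0,13] → #  [on edge]
    (1,3)@(3, 7): e=[31,8,13] → #
    (2,3)@(5, 7): e=[23,16,13] → #
    (3,3)@(7, 7): e=[15,24,13] → #
    (4,3)@(9, 7): e=[7,32,13] → #
    (5,3)@(11, 7): e=[-1,40,13] → ·
    (0,4)@(1, 9): e=[21,-8,39] → ·
    (1,4)@(3, 9): e=[13,0,39] → #  [on edge]
    (3,4)@(7, 9): e=[-3,16,39] → ·
    (4,4)@(9, 9): e=[-11,24,39] → ·
    (1,5)@(3, 11): e=[-5,-8,65] → ·
    (2,5)@(5, 11): e=[-13,0,65] → ·  [on edge]
    (3,6)@(7, 13): e=[-39,0,91] → ·  [on edge]
    (4,7)@(9, 15): e=[-65,0,117] → ·  [on edge]
    (5,8)@(11, 17): e=[-91,0,143] → ·  [on edge]
    (6,9)@(13, 19): e=[-117,0,169] → ·  [on edge]
  covered (7 px):
    · · · · · · · ·
    · · · · · · · ·
    · · · · · · · ·
    # # # # # · · ·
    · # # · · · · ·
    · · · · · · · ·
    · · · · · · · ·
    · · · · · · · ·
    · · · · · · · ·
    · · · · · · · ·
T3:
  2·area = 165
  edge (11, 7)→(0, 15): d=(-11,8) inclusive
  edge (0, 15)→(0, 0): d=(0,-15) inclusive
  edge (0, 0)→(11, 7): d=(11,7) inclusive
    (0,0)@(1, 1): e=[146,15,4] → #
    (1,0)@(3, 1): e=[130,45,-10] → ·
    (0,1)@(1, 3): e=[124,15,26] → #
    (1,1)@(3, 3): e=[108,45,12] → #
    (2,1)@(5, 3): e=[92,75,-2] → ·
    (0,2)@(1, 5): e=[102,15,48] → #
    (2,2)@(5, 5): e=[70,75,20] → #
    (3,2)@(7, 5): e=[54,105,6] → #
    (4,2)@(9, 5): e=[38,135,-8] → ·
    (0,3)@(1, 7): e=[80,15,70] → #
    (4,3)@(9, 7): e=[16,135,14] → #
    (5,3)@(11, 7): e=[0,165,0] → #  [on edge]
  covered (21 px):
    # · · · · · · ·
    # # · · · · · ·
    # # # # · · · ·
    # # # # # # · ·
    # # # # · · · ·
    # # # · · · · ·
    # · · · · · · ·
    · · · · · · · ·
    · · · · · · · ·
    · · · · · · · ·

Result: "outside"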